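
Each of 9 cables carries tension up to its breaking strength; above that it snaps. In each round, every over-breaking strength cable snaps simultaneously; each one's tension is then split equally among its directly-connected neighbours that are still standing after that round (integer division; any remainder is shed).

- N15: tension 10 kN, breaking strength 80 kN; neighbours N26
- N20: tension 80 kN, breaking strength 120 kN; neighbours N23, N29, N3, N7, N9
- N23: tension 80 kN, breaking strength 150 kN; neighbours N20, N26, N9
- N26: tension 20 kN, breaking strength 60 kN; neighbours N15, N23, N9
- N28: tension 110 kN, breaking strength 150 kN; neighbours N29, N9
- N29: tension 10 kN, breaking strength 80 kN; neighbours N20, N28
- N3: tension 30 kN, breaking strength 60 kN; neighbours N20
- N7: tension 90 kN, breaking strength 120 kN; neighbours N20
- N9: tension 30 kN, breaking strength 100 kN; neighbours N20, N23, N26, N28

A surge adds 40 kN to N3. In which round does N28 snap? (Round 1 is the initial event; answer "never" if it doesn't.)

Round 1 — N3 at 70 > 60. N3 snaps.
  N3 sheds 70 kN to N20: 70 each.
    N20: 80+70 = 150 > 120
Round 2 — N20 snaps.
  N20 sheds 150 kN to N23, N29, N7, N9: 37 each (2 lost).
    N23: 80+37 = 117 ≤ 150
    N29: 10+37 = 47 ≤ 80
    N7: 90+37 = 127 > 120
    N9: 30+37 = 67 ≤ 100
Round 3 — N7 snaps.
  N7 sheds 127 kN: no online neighbours, lost.
No further breaks.

never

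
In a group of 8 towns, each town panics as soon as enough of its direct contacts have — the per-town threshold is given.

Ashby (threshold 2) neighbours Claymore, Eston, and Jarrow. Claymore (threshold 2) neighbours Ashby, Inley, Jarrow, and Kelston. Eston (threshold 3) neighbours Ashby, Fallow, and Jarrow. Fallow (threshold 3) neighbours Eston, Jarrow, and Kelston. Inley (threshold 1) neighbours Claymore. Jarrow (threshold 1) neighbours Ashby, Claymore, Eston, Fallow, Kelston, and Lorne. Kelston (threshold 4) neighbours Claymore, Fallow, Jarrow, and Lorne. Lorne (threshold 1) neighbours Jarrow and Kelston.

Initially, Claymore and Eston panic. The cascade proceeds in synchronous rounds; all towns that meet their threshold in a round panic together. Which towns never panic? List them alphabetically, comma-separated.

Round 1 — Claymore, Eston panic (initial).
Round 2 — checking thresholds:
  Ashby: 2 of 3 neighbours ≥ 2, panics.
  Fallow: 1 of 3 neighbours < 3, below threshold.
  Inley: 1 of 1 neighbours ≥ 1, panics.
  Jarrow: 2 of 6 neighbours ≥ 1, panics.
  Kelston: 1 of 4 neighbours < 4, below threshold.
Round 3 — checking thresholds:
  Fallow: 2 of 3 neighbours < 3, below threshold.
  Kelston: 2 of 4 neighbours < 4, below threshold.
  Lorne: 1 of 2 neighbours ≥ 1, panics.
Round 4 — no new panics; cascade stops.

Fallow, Kelston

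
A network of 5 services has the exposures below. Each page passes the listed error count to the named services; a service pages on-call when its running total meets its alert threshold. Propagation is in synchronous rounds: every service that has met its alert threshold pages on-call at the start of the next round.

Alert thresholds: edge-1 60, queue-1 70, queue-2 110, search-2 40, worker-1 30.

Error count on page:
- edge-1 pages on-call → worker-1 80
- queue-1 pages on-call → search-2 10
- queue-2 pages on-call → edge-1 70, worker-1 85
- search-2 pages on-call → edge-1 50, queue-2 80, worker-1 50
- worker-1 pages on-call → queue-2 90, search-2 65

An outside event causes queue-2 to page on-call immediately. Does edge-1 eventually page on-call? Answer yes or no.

yes

Round 1 — queue-2 pages on-call (initial).
  edge-1: +70 → 70 ≥ 60
  worker-1: +85 → 85 ≥ 30
Round 2 — edge-1, worker-1 page on-call.
  search-2: +65 → 65 ≥ 40
Round 3 — search-2 pages on-call.
No further pages.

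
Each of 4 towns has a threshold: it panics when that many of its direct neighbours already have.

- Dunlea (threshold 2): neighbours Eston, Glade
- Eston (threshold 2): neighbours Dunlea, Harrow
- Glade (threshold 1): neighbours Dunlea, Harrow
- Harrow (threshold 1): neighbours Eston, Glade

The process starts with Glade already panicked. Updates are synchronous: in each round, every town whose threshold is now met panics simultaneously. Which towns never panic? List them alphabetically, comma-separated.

Round 1 — Glade panics (initial).
Round 2 — checking thresholds:
  Dunlea: 1 of 2 neighbours < 2, below threshold.
  Harrow: 1 of 2 neighbours ≥ 1, panics.
Round 3 — no new panics; cascade stops.

Dunlea, Eston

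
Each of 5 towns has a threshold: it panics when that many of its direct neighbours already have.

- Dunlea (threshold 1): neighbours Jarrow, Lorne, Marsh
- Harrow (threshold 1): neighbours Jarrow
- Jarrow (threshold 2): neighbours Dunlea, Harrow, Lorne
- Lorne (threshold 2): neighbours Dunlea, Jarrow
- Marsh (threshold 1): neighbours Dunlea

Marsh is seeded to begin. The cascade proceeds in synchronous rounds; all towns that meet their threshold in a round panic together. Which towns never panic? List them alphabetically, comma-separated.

Round 1 — Marsh panics (initial).
Round 2 — checking thresholds:
  Dunlea: 1 of 3 neighbours ≥ 1, panics.
Round 3 — no new panics; cascade stops.

Harrow, Jarrow, Lorne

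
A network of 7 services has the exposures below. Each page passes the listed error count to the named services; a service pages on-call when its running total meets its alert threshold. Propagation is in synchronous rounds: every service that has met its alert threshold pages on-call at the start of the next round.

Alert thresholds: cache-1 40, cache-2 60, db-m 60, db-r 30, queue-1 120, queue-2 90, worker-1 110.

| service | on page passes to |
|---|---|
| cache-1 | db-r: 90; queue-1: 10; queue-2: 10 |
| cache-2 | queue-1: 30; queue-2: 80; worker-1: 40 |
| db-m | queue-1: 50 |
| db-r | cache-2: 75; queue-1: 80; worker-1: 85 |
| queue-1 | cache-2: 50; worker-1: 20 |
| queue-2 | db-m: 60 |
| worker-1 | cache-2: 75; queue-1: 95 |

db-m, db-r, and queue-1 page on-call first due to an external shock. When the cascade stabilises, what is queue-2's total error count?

80

Round 1 — db-m, db-r, queue-1 page on-call (initial).
  cache-2: +75+50 → 125 ≥ 60
  worker-1: +85+20 → 105 < 110
Round 2 — cache-2 pages on-call.
  queue-2: +80 → 80 < 90
  worker-1: +40 → 145 ≥ 110
Round 3 — worker-1 pages on-call.
No further pages.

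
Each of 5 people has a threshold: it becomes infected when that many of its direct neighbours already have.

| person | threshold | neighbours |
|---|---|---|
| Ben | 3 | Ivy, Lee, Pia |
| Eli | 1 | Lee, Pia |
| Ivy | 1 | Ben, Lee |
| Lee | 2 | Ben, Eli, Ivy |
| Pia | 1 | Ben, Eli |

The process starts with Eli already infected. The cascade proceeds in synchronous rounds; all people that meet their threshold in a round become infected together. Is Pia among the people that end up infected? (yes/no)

yes

Round 1 — Eli becomes infected (initial).
Round 2 — checking thresholds:
  Lee: 1 of 3 neighbours < 2, holds.
  Pia: 1 of 2 neighbours ≥ 1, becomes infected.
Round 3 — no new infections; cascade stops.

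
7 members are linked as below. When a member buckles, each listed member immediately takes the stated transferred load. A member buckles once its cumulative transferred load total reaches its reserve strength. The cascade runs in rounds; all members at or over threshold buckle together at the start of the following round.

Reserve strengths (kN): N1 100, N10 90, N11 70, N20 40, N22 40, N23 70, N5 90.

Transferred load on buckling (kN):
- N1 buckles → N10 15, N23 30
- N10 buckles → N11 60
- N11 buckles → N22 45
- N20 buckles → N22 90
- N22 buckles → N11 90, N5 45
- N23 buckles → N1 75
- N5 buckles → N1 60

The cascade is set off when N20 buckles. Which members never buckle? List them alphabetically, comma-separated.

N1, N10, N23, N5

Round 1 — N20 buckles (initial).
  N22: +90 → 90 ≥ 40
Round 2 — N22 buckles.
  N11: +90 → 90 ≥ 70
  N5: +45 → 45 < 90
Round 3 — N11 buckles.
No further bucklings.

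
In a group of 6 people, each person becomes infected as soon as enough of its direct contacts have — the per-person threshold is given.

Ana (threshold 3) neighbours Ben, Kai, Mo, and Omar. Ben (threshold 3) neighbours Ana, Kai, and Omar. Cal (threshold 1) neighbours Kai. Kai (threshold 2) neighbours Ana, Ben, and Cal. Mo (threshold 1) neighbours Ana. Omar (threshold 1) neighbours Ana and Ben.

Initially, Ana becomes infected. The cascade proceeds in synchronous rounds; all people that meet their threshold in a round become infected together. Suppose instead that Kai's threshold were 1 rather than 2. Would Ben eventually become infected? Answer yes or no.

yes

With Kai's threshold at 1:
Round 1 — Ana becomes infected (initial).
Round 2 — checking thresholds:
  Ben: 1 of 3 neighbours < 3, not yet.
  Kai: 1 of 3 neighbours ≥ 1, becomes infected.
  Mo: 1 of 1 neighbours ≥ 1, becomes infected.
  Omar: 1 of 2 neighbours ≥ 1, becomes infected.
Round 3 — checking thresholds:
  Ben: 3 of 3 neighbours ≥ 3, becomes infected.
  Cal: 1 of 1 neighbours ≥ 1, becomes infected.
Round 4 — no new infections; cascade stops.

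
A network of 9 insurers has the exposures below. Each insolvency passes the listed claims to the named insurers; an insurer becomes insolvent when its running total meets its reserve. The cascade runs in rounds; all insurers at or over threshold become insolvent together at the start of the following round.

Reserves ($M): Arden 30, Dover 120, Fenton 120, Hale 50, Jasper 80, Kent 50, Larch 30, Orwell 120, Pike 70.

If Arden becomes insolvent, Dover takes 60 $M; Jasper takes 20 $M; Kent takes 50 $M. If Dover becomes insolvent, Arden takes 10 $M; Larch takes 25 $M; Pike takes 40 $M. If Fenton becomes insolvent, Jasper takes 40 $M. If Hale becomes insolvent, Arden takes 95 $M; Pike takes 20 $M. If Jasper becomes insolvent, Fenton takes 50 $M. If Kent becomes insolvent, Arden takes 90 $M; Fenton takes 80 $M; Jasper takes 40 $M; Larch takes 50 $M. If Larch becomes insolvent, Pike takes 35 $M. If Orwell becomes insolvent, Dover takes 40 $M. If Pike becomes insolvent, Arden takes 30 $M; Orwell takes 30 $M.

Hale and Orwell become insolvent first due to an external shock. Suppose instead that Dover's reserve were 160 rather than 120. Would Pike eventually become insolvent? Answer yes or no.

With Dover's reserve at 160:
Round 1 — Hale, Orwell become insolvent (initial).
  Arden: +95 → 95 ≥ 30
  Dover: +40 → 40 < 160
  Pike: +20 → 20 < 70
Round 2 — Arden becomes insolvent.
  Dover: +60 → 100 < 160
  Jasper: +20 → 20 < 80
  Kent: +50 → 50 ≥ 50
Round 3 — Kent becomes insolvent.
  Fenton: +80 → 80 < 120
  Jasper: +40 → 60 < 80
  Larch: +50 → 50 ≥ 30
Round 4 — Larch becomes insolvent.
  Pike: +35 → 55 < 70
No further insolvencies.

no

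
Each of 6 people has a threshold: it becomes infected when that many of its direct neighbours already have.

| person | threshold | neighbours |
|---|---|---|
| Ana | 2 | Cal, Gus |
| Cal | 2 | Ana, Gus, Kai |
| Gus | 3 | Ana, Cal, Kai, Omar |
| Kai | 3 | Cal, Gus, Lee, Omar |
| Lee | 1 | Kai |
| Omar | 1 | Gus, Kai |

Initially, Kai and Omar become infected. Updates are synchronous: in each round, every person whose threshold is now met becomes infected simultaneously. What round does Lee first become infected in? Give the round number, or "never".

2

Round 1 — Kai, Omar become infected (initial).
Round 2 — checking thresholds:
  Cal: 1 of 3 neighbours < 2, holds.
  Gus: 2 of 4 neighbours < 3, holds.
  Lee: 1 of 1 neighbours ≥ 1, becomes infected.
Round 3 — no new infections; cascade stops.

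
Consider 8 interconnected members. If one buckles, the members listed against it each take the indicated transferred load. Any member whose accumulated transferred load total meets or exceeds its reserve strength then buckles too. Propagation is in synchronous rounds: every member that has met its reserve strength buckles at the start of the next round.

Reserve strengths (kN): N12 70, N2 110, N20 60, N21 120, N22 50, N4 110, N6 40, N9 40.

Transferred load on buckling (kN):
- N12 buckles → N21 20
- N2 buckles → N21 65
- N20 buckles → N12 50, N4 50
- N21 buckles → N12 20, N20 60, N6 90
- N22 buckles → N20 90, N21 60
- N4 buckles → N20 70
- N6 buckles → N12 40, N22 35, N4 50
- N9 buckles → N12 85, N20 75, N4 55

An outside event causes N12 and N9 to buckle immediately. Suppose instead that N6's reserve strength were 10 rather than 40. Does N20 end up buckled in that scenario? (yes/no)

yes

With N6's reserve strength at 10:
Round 1 — N12, N9 buckle (initial).
  N20: +75 → 75 ≥ 60
  N21: +20 → 20 < 120
  N4: +55 → 55 < 110
Round 2 — N20 buckles.
  N4: +50 → 105 < 110
No further bucklings.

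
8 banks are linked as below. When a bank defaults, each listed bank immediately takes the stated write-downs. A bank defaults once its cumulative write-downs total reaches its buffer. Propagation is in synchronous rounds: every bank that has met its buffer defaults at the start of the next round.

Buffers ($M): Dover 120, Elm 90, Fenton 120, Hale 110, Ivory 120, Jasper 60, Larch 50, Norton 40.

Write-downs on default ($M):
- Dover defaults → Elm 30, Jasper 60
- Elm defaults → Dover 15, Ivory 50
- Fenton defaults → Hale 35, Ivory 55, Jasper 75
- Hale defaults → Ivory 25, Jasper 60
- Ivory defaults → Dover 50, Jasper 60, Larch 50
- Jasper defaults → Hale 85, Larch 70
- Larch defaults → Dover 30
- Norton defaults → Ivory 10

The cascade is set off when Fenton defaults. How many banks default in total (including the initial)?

Round 1 — Fenton defaults (initial).
  Hale: +35 → 35 < 110
  Ivory: +55 → 55 < 120
  Jasper: +75 → 75 ≥ 60
Round 2 — Jasper defaults.
  Hale: +85 → 120 ≥ 110
  Larch: +70 → 70 ≥ 50
Round 3 — Hale, Larch default.
  Dover: +30 → 30 < 120
  Ivory: +25 → 80 < 120
No further defaults.

4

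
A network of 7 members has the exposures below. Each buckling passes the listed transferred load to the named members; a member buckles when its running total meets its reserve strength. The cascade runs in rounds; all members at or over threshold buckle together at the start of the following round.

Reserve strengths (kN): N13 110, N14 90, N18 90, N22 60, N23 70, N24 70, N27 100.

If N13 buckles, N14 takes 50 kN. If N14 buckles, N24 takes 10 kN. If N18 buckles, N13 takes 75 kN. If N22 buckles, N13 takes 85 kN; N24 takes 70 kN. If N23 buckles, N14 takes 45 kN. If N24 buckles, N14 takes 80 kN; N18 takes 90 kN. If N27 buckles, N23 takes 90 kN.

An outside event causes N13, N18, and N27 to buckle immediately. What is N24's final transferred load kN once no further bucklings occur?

10

Round 1 — N13, N18, N27 buckle (initial).
  N14: +50 → 50 < 90
  N23: +90 → 90 ≥ 70
Round 2 — N23 buckles.
  N14: +45 → 95 ≥ 90
Round 3 — N14 buckles.
  N24: +10 → 10 < 70
No further bucklings.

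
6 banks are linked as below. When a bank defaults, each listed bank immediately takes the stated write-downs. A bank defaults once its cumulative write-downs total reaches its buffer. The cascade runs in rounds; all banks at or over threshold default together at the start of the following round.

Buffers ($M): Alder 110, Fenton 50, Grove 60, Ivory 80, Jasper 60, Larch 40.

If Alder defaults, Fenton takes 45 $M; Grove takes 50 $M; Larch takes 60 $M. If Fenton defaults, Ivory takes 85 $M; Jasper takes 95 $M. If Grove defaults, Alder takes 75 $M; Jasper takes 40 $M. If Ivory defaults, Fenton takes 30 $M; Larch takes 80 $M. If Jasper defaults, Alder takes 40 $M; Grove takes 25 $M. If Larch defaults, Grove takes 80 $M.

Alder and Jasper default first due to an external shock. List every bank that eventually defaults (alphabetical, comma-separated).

Round 1 — Alder, Jasper default (initial).
  Fenton: +45 → 45 < 50
  Grove: +50+25 → 75 ≥ 60
  Larch: +60 → 60 ≥ 40
Round 2 — Grove, Larch default.
No further defaults.

Alder, Grove, Jasper, Larch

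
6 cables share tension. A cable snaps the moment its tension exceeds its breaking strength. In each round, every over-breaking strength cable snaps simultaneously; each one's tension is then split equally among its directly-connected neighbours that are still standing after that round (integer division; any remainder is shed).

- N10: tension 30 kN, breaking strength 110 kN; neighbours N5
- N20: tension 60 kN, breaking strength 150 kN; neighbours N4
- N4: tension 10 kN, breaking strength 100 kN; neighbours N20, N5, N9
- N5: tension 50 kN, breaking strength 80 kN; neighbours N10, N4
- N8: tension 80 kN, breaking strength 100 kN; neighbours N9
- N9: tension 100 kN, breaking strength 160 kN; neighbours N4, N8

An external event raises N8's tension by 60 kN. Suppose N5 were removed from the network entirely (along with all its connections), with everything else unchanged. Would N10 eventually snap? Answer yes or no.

With N5 removed:
Round 1 — N8 at 140 > 100. N8 snaps.
  N8 sheds 140 kN to N9: 140 each.
    N9: 100+140 = 240 > 160
Round 2 — N9 snaps.
  N9 sheds 240 kN to N4: 240 each.
    N4: 10+240 = 250 > 100
Round 3 — N4 snaps.
  N4 sheds 250 kN to N20: 250 each.
    N20: 60+250 = 310 > 150
Round 4 — N20 snaps.
  N20 sheds 310 kN: no online neighbours, lost.
No further breaks.

no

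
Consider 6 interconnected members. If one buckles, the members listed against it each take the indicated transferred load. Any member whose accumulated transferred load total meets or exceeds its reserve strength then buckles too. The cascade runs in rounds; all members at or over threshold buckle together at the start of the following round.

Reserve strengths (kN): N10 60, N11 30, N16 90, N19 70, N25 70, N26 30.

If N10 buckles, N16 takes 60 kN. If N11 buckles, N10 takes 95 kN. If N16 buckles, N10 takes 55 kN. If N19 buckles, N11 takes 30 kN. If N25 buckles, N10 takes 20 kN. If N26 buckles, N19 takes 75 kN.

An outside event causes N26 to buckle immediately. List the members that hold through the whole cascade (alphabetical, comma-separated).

N16, N25

Round 1 — N26 buckles (initial).
  N19: +75 → 75 ≥ 70
Round 2 — N19 buckles.
  N11: +30 → 30 ≥ 30
Round 3 — N11 buckles.
  N10: +95 → 95 ≥ 60
Round 4 — N10 buckles.
  N16: +60 → 60 < 90
No further bucklings.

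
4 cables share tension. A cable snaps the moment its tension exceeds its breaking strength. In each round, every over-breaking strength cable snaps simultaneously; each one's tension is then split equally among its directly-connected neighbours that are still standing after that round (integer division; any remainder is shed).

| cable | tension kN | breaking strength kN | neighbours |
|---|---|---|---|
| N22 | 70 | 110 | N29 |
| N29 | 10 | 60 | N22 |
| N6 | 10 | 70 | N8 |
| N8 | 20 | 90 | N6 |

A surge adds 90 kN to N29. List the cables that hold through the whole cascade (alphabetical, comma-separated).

N6, N8

Round 1 — N29 at 100 > 60. N29 snaps.
  N29 sheds 100 kN to N22: 100 each.
    N22: 70+100 = 170 > 110
Round 2 — N22 snaps.
  N22 sheds 170 kN: no online neighbours, lost.
No further breaks.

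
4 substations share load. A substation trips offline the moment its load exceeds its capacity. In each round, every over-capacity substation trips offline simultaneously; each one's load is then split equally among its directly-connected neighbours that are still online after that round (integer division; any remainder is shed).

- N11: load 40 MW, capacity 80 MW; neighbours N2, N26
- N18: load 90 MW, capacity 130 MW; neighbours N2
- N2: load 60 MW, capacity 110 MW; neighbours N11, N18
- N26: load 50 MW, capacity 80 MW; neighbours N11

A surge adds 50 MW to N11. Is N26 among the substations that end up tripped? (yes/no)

yes

Round 1 — N11 at 90 > 80. N11 trips offline.
  N11 sheds 90 MW to N2, N26: 45 each.
    N2: 60+45 = 105 ≤ 110
    N26: 50+45 = 95 > 80
Round 2 — N26 trips offline.
  N26 sheds 95 MW: no online neighbours, lost.
No further trips.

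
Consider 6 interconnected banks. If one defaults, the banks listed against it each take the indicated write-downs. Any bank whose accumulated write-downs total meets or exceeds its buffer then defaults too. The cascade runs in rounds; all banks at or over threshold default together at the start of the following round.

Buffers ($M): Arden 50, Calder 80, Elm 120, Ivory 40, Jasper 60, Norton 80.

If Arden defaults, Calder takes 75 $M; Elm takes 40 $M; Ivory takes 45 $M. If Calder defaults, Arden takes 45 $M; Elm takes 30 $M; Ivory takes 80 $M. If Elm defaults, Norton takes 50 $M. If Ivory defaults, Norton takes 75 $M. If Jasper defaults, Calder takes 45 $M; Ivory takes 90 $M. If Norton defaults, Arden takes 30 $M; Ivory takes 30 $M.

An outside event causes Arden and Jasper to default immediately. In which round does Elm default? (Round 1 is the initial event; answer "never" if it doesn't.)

Round 1 — Arden, Jasper default (initial).
  Calder: +75+45 → 120 ≥ 80
  Elm: +40 → 40 < 120
  Ivory: +45+90 → 135 ≥ 40
Round 2 — Calder, Ivory default.
  Elm: +30 → 70 < 120
  Norton: +75 → 75 < 80
No further defaults.

never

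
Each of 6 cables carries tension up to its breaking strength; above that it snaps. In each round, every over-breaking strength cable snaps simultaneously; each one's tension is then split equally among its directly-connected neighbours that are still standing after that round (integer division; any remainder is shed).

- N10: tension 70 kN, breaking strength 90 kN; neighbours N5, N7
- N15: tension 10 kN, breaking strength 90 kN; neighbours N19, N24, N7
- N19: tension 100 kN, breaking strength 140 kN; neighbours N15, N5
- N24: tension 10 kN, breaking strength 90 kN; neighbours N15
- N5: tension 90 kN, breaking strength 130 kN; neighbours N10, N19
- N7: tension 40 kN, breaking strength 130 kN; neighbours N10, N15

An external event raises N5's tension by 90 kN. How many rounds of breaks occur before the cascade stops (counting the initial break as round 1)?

4

Round 1 — N5 at 180 > 130. N5 snaps.
  N5 sheds 180 kN to N10, N19: 90 each.
    N10: 70+90 = 160 > 90
    N19: 100+90 = 190 > 140
Round 2 — N10, N19 snap.
  N10 sheds 160 kN to N7: 160 each.
    N7: 40+160 = 200 > 130
  N19 sheds 190 kN to N15: 190 each.
    N15: 10+190 = 200 > 90
Round 3 — N15, N7 snap.
  N15 sheds 200 kN to N24: 200 each.
    N24: 10+200 = 210 > 90
  N7 sheds 200 kN: no online neighbours, lost.
Round 4 — N24 snaps.
  N24 sheds 210 kN: no online neighbours, lost.
No further breaks.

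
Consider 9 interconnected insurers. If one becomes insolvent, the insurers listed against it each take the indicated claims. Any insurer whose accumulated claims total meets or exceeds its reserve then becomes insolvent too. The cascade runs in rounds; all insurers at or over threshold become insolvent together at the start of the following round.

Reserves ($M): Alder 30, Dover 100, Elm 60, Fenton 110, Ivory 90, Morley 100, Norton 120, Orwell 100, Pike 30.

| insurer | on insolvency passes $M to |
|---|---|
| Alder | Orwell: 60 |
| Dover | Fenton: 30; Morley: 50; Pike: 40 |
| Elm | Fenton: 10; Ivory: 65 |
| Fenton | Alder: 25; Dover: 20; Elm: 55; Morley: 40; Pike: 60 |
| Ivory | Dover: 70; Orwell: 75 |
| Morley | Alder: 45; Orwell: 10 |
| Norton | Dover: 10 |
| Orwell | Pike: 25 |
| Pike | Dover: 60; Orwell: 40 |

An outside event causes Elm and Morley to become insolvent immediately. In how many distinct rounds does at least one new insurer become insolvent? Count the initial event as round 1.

Round 1 — Elm, Morley become insolvent (initial).
  Alder: +45 → 45 ≥ 30
  Fenton: +10 → 10 < 110
  Ivory: +65 → 65 < 90
  Orwell: +10 → 10 < 100
Round 2 — Alder becomes insolvent.
  Orwell: +60 → 70 < 100
No further insolvencies.

2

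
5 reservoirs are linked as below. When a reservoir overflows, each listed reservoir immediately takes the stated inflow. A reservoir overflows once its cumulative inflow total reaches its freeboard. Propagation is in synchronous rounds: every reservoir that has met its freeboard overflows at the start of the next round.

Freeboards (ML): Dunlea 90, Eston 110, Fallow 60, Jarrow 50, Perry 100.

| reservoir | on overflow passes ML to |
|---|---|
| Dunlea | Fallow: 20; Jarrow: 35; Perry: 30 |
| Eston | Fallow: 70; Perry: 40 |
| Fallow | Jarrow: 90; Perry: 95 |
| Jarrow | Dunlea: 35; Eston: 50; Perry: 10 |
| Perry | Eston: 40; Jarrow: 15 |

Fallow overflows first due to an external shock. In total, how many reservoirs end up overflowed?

Round 1 — Fallow overflows (initial).
  Jarrow: +90 → 90 ≥ 50
  Perry: +95 → 95 < 100
Round 2 — Jarrow overflows.
  Dunlea: +35 → 35 < 90
  Eston: +50 → 50 < 110
  Perry: +10 → 105 ≥ 100
Round 3 — Perry overflows.
  Eston: +40 → 90 < 110
No further overflows.

3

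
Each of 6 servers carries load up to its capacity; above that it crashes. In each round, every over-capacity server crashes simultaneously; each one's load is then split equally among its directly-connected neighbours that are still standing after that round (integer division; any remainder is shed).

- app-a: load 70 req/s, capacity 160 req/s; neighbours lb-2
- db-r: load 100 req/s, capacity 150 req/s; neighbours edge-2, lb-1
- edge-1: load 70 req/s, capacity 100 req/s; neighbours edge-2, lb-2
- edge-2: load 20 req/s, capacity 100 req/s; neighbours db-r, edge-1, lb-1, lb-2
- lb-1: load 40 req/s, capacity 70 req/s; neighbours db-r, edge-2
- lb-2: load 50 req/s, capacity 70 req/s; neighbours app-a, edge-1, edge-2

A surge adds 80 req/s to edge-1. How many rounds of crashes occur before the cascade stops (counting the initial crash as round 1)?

4

Round 1 — edge-1 at 150 > 100. edge-1 crashes.
  edge-1 sheds 150 req/s to edge-2, lb-2: 75 each.
    edge-2: 20+75 = 95 ≤ 100
    lb-2: 50+75 = 125 > 70
Round 2 — lb-2 crashes.
  lb-2 sheds 125 req/s to app-a, edge-2: 62 each (1 lost).
    app-a: 70+62 = 132 ≤ 160
    edge-2: 95+62 = 157 > 100
Round 3 — edge-2 crashes.
  edge-2 sheds 157 req/s to db-r, lb-1: 78 each (1 lost).
    db-r: 100+78 = 178 > 150
    lb-1: 40+78 = 118 > 70
Round 4 — db-r, lb-1 crash.
  db-r sheds 178 req/s: no online neighbours, lost.
  lb-1 sheds 118 req/s: no online neighbours, lost.
No further crashes.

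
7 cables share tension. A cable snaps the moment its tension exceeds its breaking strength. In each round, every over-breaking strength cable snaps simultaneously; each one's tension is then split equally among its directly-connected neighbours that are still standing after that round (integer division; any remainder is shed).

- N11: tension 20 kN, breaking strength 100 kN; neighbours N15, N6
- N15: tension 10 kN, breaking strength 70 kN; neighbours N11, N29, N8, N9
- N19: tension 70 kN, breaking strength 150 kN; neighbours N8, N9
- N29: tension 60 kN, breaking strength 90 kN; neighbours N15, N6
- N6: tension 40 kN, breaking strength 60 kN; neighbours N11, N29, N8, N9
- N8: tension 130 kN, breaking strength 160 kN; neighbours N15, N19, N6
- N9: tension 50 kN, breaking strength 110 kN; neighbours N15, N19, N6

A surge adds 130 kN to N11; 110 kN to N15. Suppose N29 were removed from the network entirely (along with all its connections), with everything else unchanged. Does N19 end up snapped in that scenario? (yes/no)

With N29 removed:
Round 1 — N11 at 150 > 100; N15 at 120 > 70. N11, N15 snap.
  N11 sheds 150 kN to N6: 150 each.
    N6: 40+150 = 190 > 60
  N15 sheds 120 kN to N8, N9: 60 each.
    N8: 130+60 = 190 > 160
    N9: 50+60 = 110 ≤ 110
Round 2 — N6, N8 snap.
  N6 sheds 190 kN to N9: 190 each.
    N9: 110+190 = 300 > 110
  N8 sheds 190 kN to N19: 190 each.
    N19: 70+190 = 260 > 150
Round 3 — N19, N9 snap.
  N19 sheds 260 kN: no online neighbours, lost.
  N9 sheds 300 kN: no online neighbours, lost.
No further breaks.

yes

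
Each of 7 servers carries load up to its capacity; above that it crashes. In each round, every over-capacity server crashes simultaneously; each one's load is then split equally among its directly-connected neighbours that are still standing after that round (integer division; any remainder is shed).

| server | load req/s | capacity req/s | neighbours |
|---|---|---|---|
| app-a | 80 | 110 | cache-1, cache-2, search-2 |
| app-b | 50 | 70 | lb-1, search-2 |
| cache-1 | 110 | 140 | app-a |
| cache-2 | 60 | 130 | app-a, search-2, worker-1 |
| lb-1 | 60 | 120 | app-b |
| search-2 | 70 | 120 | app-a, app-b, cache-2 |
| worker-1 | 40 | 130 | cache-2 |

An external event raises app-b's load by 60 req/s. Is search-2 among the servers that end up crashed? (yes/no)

Round 1 — app-b at 110 > 70. app-b crashes.
  app-b sheds 110 req/s to lb-1, search-2: 55 each.
    lb-1: 60+55 = 115 ≤ 120
    search-2: 70+55 = 125 > 120
Round 2 — search-2 crashes.
  search-2 sheds 125 req/s to app-a, cache-2: 62 each (1 lost).
    app-a: 80+62 = 142 > 110
    cache-2: 60+62 = 122 ≤ 130
Round 3 — app-a crashes.
  app-a sheds 142 req/s to cache-1, cache-2: 71 each.
    cache-1: 110+71 = 181 > 140
    cache-2: 122+71 = 193 > 130
Round 4 — cache-1, cache-2 crash.
  cache-1 sheds 181 req/s: no online neighbours, lost.
  cache-2 sheds 193 req/s to worker-1: 193 each.
    worker-1: 40+193 = 233 > 130
Round 5 — worker-1 crashes.
  worker-1 sheds 233 req/s: no online neighbours, lost.
No further crashes.

yes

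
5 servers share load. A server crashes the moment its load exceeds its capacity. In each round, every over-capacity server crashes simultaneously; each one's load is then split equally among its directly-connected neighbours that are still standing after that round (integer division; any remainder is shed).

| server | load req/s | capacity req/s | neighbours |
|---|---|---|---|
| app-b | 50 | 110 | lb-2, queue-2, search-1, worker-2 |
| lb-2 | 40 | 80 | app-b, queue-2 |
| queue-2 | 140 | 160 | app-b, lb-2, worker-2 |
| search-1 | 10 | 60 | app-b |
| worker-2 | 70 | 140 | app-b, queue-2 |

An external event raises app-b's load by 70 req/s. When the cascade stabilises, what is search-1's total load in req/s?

Round 1 — app-b at 120 > 110. app-b crashes.
  app-b sheds 120 req/s to lb-2, queue-2, search-1, worker-2: 30 each.
    lb-2: 40+30 = 70 ≤ 80
    queue-2: 140+30 = 170 > 160
    search-1: 10+30 = 40 ≤ 60
    worker-2: 70+30 = 100 ≤ 140
Round 2 — queue-2 crashes.
  queue-2 sheds 170 req/s to lb-2, worker-2: 85 each.
    lb-2: 70+85 = 155 > 80
    worker-2: 100+85 = 185 > 140
Round 3 — lb-2, worker-2 crash.
  lb-2 sheds 155 req/s: no online neighbours, lost.
  worker-2 sheds 185 req/s: no online neighbours, lost.
No further crashes.

40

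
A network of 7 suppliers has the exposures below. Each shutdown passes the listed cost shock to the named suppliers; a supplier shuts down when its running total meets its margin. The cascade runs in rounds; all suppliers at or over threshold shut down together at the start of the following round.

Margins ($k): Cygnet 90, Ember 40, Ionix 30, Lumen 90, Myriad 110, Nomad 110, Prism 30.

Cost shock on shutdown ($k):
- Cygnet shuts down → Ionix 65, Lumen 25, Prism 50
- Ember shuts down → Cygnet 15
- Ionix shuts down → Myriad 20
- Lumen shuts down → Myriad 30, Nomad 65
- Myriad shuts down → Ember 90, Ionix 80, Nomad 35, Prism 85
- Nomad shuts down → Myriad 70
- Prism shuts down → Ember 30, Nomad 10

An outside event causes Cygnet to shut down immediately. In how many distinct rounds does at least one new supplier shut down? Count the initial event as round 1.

2

Round 1 — Cygnet shuts down (initial).
  Ionix: +65 → 65 ≥ 30
  Lumen: +25 → 25 < 90
  Prism: +50 → 50 ≥ 30
Round 2 — Ionix, Prism shut down.
  Ember: +30 → 30 < 40
  Myriad: +20 → 20 < 110
  Nomad: +10 → 10 < 110
No further shutdowns.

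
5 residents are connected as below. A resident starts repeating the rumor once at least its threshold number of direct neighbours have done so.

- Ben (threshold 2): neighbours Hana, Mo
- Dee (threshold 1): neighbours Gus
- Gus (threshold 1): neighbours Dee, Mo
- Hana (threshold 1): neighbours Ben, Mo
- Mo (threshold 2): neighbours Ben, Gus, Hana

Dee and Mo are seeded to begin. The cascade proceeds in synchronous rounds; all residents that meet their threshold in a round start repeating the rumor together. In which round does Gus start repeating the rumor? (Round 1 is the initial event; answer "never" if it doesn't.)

2

Round 1 — Dee, Mo start repeating the rumor (initial).
Round 2 — checking thresholds:
  Ben: 1 of 2 neighbours < 2, not yet.
  Gus: 2 of 2 neighbours ≥ 1, starts repeating the rumor.
  Hana: 1 of 2 neighbours ≥ 1, starts repeating the rumor.
Round 3 — checking thresholds:
  Ben: 2 of 2 neighbours ≥ 2, starts repeating the rumor.
Round 4 — no new spreads; cascade stops.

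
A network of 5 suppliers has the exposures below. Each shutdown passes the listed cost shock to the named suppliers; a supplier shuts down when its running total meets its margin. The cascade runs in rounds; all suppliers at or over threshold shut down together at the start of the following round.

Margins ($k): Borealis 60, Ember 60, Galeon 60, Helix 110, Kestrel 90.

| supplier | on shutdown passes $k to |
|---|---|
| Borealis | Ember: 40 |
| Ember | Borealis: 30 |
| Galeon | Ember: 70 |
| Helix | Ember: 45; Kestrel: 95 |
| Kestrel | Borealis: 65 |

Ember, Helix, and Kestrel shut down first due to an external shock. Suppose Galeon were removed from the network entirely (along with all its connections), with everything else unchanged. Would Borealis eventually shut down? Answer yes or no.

With Galeon removed:
Round 1 — Ember, Helix, Kestrel shut down (initial).
  Borealis: +30+65 → 95 ≥ 60
Round 2 — Borealis shuts down.
No further shutdowns.

yes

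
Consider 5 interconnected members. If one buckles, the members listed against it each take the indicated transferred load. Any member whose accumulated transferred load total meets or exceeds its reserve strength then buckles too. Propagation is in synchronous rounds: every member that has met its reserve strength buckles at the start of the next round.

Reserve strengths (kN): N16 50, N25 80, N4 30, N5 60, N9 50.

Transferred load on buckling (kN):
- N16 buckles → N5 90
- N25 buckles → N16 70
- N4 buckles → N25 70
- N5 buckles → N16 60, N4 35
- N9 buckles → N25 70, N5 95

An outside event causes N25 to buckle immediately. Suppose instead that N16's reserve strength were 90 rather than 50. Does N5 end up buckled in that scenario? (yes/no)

With N16's reserve strength at 90:
Round 1 — N25 buckles (initial).
  N16: +70 → 70 < 90
No further bucklings.

no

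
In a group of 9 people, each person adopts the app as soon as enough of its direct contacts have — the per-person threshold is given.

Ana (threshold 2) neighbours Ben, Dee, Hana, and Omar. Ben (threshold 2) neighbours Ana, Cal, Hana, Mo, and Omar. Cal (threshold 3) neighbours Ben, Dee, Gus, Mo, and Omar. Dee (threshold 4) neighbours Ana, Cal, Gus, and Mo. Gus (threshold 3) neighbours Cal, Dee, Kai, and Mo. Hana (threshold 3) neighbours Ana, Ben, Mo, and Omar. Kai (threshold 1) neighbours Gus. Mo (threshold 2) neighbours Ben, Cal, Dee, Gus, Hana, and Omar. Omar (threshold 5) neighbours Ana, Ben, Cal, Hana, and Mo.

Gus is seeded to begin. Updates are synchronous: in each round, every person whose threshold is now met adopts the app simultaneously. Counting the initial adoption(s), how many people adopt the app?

2

Round 1 — Gus adopts the app (initial).
Round 2 — checking thresholds:
  Cal: 1 of 5 neighbours < 3, not yet.
  Dee: 1 of 4 neighbours < 4, not yet.
  Kai: 1 of 1 neighbours ≥ 1, adopts the app.
  Mo: 1 of 6 neighbours < 2, not yet.
Round 3 — no new adoptions; cascade stops.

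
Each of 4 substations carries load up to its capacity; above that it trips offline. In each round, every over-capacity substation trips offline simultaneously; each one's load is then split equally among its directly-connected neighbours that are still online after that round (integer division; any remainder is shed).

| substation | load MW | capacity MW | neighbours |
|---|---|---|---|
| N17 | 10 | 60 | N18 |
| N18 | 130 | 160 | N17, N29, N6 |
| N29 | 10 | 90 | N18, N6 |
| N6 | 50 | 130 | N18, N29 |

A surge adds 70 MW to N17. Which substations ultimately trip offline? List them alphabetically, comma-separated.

Round 1 — N17 at 80 > 60. N17 trips offline.
  N17 sheds 80 MW to N18: 80 each.
    N18: 130+80 = 210 > 160
Round 2 — N18 trips offline.
  N18 sheds 210 MW to N29, N6: 105 each.
    N29: 10+105 = 115 > 90
    N6: 50+105 = 155 > 130
Round 3 — N29, N6 trip offline.
  N29 sheds 115 MW: no online neighbours, lost.
  N6 sheds 155 MW: no online neighbours, lost.
No further trips.

N17, N18, N29, N6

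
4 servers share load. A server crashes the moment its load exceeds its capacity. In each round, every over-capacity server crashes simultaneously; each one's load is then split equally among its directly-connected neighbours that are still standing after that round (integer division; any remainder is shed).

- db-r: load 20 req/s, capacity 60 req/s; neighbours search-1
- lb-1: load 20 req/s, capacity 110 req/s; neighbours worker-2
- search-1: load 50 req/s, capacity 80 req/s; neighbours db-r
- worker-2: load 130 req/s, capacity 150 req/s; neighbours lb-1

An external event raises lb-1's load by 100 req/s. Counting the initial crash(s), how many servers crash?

2

Round 1 — lb-1 at 120 > 110. lb-1 crashes.
  lb-1 sheds 120 req/s to worker-2: 120 each.
    worker-2: 130+120 = 250 > 150
Round 2 — worker-2 crashes.
  worker-2 sheds 250 req/s: no online neighbours, lost.
No further crashes.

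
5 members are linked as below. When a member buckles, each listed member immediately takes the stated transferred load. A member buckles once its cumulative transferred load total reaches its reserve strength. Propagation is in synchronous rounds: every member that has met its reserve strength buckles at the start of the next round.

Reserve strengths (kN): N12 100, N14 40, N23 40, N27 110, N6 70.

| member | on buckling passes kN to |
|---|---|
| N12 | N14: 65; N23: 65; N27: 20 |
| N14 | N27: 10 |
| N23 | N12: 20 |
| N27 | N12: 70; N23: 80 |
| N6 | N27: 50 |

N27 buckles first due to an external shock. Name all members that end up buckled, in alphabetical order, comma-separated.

N23, N27

Round 1 — N27 buckles (initial).
  N12: +70 → 70 < 100
  N23: +80 → 80 ≥ 40
Round 2 — N23 buckles.
  N12: +20 → 90 < 100
No further bucklings.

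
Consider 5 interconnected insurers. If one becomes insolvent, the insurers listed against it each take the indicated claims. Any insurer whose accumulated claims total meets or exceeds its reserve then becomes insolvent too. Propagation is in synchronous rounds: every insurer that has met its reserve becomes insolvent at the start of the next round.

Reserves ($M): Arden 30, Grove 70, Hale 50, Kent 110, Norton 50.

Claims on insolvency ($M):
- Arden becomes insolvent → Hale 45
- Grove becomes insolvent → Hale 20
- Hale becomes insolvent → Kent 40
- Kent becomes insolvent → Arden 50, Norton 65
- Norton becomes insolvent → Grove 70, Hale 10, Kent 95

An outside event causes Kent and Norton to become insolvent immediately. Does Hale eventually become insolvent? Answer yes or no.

Round 1 — Kent, Norton become insolvent (initial).
  Arden: +50 → 50 ≥ 30
  Grove: +70 → 70 ≥ 70
  Hale: +10 → 10 < 50
Round 2 — Arden, Grove become insolvent.
  Hale: +45+20 → 75 ≥ 50
Round 3 — Hale becomes insolvent.
No further insolvencies.

yes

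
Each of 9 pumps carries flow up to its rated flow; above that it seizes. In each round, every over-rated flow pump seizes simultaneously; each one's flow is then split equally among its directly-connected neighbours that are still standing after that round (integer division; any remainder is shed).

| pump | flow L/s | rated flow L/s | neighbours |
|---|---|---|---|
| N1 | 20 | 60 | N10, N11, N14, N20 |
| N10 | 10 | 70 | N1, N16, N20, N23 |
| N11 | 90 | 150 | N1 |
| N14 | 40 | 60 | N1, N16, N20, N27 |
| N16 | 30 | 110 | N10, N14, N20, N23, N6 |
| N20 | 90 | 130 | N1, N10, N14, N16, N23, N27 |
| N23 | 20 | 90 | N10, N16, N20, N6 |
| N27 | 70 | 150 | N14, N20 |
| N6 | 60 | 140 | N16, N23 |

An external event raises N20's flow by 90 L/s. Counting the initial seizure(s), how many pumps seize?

Round 1 — N20 at 180 > 130. N20 seizes.
  N20 sheds 180 L/s to N1, N10, N14, N16, N23, N27: 30 each.
    N1: 20+30 = 50 ≤ 60
    N10: 10+30 = 40 ≤ 70
    N14: 40+30 = 70 > 60
    N16: 30+30 = 60 ≤ 110
    N23: 20+30 = 50 ≤ 90
    N27: 70+30 = 100 ≤ 150
Round 2 — N14 seizes.
  N14 sheds 70 L/s to N1, N16, N27: 23 each (1 lost).
    N1: 50+23 = 73 > 60
    N16: 60+23 = 83 ≤ 110
    N27: 100+23 = 123 ≤ 150
Round 3 — N1 seizes.
  N1 sheds 73 L/s to N10, N11: 36 each (1 lost).
    N10: 40+36 = 76 > 70
    N11: 90+36 = 126 ≤ 150
Round 4 — N10 seizes.
  N10 sheds 76 L/s to N16, N23: 38 each.
    N16: 83+38 = 121 > 110
    N23: 50+38 = 88 ≤ 90
Round 5 — N16 seizes.
  N16 sheds 121 L/s to N23, N6: 60 each (1 lost).
    N23: 88+60 = 148 > 90
    N6: 60+60 = 120 ≤ 140
Round 6 — N23 seizes.
  N23 sheds 148 L/s to N6: 148 each.
    N6: 120+148 = 268 > 140
Round 7 — N6 seizes.
  N6 sheds 268 L/s: no online neighbours, lost.
No further seizures.

7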